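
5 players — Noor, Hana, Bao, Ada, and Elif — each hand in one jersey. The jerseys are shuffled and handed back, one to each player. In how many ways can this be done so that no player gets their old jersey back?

44

Let Aᵢ be the assignments in which player i gets their old jersey. We want the size of the complement of A₁∪…∪A_5.
By inclusion–exclusion this is Σ_{j=0}^{5} (−1)^j C(5,j)·(5−j)!.
Computing: 120 − 120 + 60 − 20 + 5 − 1 = 44.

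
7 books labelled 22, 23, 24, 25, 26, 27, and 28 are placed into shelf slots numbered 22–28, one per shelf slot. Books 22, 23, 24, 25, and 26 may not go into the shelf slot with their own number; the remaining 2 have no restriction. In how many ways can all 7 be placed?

Let Aᵢ (for 22 ≤ i ≤ 26) be the placements that put book i in its forbidden shelf slot. Any j of these fix j positions, leaving (7−j)! ways to fill the rest, and there are C(5,j) ways to pick which j.
By inclusion–exclusion, the number of valid placements is Σ_{j=0}^{5} (−1)^j C(5,j)·(7−j)!.
Computing: 5040 − 3600 + 1200 − 240 + 30 − 2 = 2428.

2428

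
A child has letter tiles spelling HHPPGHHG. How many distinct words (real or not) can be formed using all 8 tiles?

420

Letter multiplicities in HHPPGHHG: G×2, H×4, P×2.
Dividing 8! = 40320 by 4!·2!·2! = 96 for the repeated letters gives 420.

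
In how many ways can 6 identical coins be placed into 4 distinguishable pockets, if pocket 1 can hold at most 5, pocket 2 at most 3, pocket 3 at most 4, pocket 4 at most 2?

49

Without the upper bounds there are C(9,3) = 84 ways to split 6 among 4 pockets.
Subtract solutions that violate a single cap (substitute x_i' = x_i − (cap_i+1)): x_1 ≥ 6 gives C(3,3) = 1; x_2 ≥ 4 gives C(5,3) = 10; x_3 ≥ 5 gives C(4,3) = 4; x_4 ≥ 3 gives C(6,3) = 20. Together 35.
No two caps can be exceeded simultaneously, so the pair terms are all 0.
By inclusion–exclusion the count is 84 − 35 + 0 = 49.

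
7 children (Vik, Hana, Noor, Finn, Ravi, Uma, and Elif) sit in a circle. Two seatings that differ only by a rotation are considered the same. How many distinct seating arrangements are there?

Fix one person's seat to break rotational symmetry; the remaining 6 people can be arranged in (6)! = 720 ways.

720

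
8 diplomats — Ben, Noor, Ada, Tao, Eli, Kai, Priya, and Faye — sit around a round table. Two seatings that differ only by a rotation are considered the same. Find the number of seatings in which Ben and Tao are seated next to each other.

Treat {Ben, Tao} as one unit (2 internal orders) and seat the resulting 7 units around the table: (6)! circular arrangements.
So 2 × (6)! = 2 × 720 = 1440.

1440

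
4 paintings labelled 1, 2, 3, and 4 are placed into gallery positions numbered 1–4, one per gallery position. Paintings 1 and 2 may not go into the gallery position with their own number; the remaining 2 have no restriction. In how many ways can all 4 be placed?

Let Aᵢ (for i ∈ {1, 2}) be the placements that put painting i in its forbidden gallery position. Any j of these fix j positions, leaving (4−j)! ways to fill the rest, and there are C(2,j) ways to pick which j.
By inclusion–exclusion, the number of valid placements is Σ_{j=0}^{2} (−1)^j C(2,j)·(4−j)!.
Computing: 24 − 12 + 2 = 14.

14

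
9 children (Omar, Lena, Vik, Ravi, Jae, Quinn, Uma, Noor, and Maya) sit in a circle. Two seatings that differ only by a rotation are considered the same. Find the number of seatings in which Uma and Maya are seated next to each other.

Glue Uma and Maya into a block (2 internal orders). Seating 8 units around a circle gives (7)! arrangements.
So 2 × (7)! = 2 × 5040 = 10080.

10080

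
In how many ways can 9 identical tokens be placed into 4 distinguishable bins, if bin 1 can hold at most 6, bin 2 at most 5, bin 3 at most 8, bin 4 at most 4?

154

Without the upper bounds there are C(12,3) = 220 ways to split 9 among 4 bins.
Subtract solutions that violate a single cap (substitute x_i' = x_i − (cap_i+1)): x_1 ≥ 7 gives C(5,3) = 10; x_2 ≥ 6 gives C(6,3) = 20; x_3 ≥ 9 gives C(3,3) = 1; x_4 ≥ 5 gives C(7,3) = 35. Together 66.
No two caps can be exceeded simultaneously, so the pair terms are all 0.
By inclusion–exclusion the count is 220 − 66 + 0 = 154.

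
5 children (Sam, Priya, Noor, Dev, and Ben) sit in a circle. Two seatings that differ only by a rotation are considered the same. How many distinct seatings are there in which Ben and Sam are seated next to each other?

Glue Ben and Sam into a block (2 internal orders). Seating 4 units around a circle gives (3)! arrangements.
So 2 × (3)! = 2 × 6 = 12.

12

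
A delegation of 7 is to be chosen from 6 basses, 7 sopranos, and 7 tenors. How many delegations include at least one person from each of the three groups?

70658

With no constraint there are C(20,7) = 77520 possible selections.
Subtract selections that omit an entire group: no basses → C(14,7) = 3432; no sopranos → C(13,7) = 1716; no tenors → C(13,7) = 1716.
Add back selections omitting two groups (i.e. drawn from a single group): C(6,7) + C(7,7) + C(7,7) = 2.
By inclusion–exclusion: 77520 − 6864 + 2 = 70658.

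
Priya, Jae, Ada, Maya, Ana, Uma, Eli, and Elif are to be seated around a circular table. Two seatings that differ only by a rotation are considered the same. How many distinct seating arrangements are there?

5040

Fix one person's seat to break rotational symmetry; the remaining 7 people can be arranged in (7)! = 5040 ways.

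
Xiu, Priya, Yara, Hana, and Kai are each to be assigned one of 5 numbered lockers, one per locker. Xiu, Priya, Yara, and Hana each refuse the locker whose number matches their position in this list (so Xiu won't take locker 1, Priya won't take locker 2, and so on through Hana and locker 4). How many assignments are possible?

Let Aᵢ (for 1 ≤ i ≤ 4) be the placements that put person i in their forbidden locker. Any j of these fix j positions, leaving (5−j)! ways to fill the rest, and there are C(4,j) ways to pick which j.
By inclusion–exclusion, the number of valid placements is Σ_{j=0}^{4} (−1)^j C(4,j)·(5−j)!.
Computing: 120 − 96 + 36 − 8 + 1 = 53.

53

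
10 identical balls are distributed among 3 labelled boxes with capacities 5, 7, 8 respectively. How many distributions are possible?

42

Without the upper bounds there are C(12,2) = 66 ways to split 10 among 3 boxes.
Subtract solutions that violate a single cap (substitute x_i' = x_i − (cap_i+1)): x_1 ≥ 6 gives C(6,2) = 15; x_2 ≥ 8 gives C(4,2) = 6; x_3 ≥ 9 gives C(3,2) = 3. Together 24.
No two caps can be exceeded simultaneously, so the pair terms are all 0.
By inclusion–exclusion the count is 66 − 24 + 0 = 42.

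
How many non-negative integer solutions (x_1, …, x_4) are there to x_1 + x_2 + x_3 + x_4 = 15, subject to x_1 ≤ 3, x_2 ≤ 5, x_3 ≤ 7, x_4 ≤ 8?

119

By stars and bars, unrestricted non-negative solutions to x_1+…+x_4 = 15 number C(15+3,3) = 816.
Subtract solutions that violate a single cap (substitute x_i' = x_i − (cap_i+1)): x_1 ≥ 4 gives C(14,3) = 364; x_2 ≥ 6 gives C(12,3) = 220; x_3 ≥ 8 gives C(10,3) = 120; x_4 ≥ 9 gives C(9,3) = 84. Together 788.
Add back pairs where two caps are both exceeded: 56 + 20 + 10 + 4 + 1 + 0 = 91.
By inclusion–exclusion the count is 816 − 788 + 91 = 119.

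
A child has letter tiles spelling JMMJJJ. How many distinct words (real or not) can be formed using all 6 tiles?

The 6 letters of JMMJJJ have repeats: J appearing 4 times and M appearing twice.
The number of distinct arrangements is 6!/(4!·2!) = 720/48 = 15.

15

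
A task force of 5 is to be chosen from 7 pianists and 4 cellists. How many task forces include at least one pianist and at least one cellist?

441

Unrestricted: C(11,5) = 462 ways to pick any 5 of the 11.
Subtract selections that omit an entire group: no pianists → C(4,5) = 0; no cellists → C(7,5) = 21.
Both groups omitted at once is impossible, so 462 − 21 = 441.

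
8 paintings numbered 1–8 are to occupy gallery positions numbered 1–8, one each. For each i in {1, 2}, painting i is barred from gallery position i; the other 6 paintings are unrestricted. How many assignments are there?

30960

Let Aᵢ (for i ∈ {1, 2}) be the placements that put painting i in its forbidden gallery position. Any j of these fix j positions, leaving (8−j)! ways to fill the rest, and there are C(2,j) ways to pick which j.
By inclusion–exclusion, the number of valid placements is Σ_{j=0}^{2} (−1)^j C(2,j)·(8−j)!.
Computing: 40320 − 10080 + 720 = 30960.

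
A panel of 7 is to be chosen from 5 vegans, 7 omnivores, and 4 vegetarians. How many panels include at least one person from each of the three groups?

10283

Total 7-person selections from all 16: C(16,7) = 11440.
Selections missing a whole group: no vegans → C(11,7) = 330; no omnivores → C(9,7) = 36; no vegetarians → C(12,7) = 792.
Add back selections omitting two groups (i.e. drawn from a single group): C(5,7) + C(7,7) + C(4,7) = 1.
By inclusion–exclusion: 11440 − 1158 + 1 = 10283.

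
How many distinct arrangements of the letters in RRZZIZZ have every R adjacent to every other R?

30

Treat the 2 copies of R as a single block. The multiset to arrange is then {RR, I, Z, Z, Z, Z}, 6 items in all.
That gives (6)!/(4!) = 30 arrangements.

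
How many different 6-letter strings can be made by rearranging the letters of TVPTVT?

The 6 letters of TVPTVT have repeats: T appearing 3 times and V appearing twice.
So there are 6! / (3!·2!) = 60 distinguishable arrangements.

60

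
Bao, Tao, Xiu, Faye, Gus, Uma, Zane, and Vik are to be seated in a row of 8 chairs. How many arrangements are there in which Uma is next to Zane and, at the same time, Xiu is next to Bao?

2880

Treat {Uma,Zane} as one block (2 orders) and {Xiu,Bao} as another (2 orders).
That leaves 6 units to arrange: 2 × 2 × 6! = 4 × 720 = 2880.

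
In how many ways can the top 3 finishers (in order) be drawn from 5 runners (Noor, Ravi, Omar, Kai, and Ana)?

60

There are 5 choices for 1st place, 4 for 2nd, and 3 for 3rd.
That gives 5 × 4 × 3 = 60.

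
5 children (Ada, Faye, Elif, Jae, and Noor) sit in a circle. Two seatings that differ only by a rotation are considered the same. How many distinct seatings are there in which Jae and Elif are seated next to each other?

Glue Jae and Elif into a block (2 internal orders). Seating 4 units around a circle gives (3)! arrangements.
So 2 × (3)! = 2 × 6 = 12.

12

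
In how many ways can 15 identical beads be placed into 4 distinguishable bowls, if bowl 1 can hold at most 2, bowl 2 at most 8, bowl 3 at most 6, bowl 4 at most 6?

83

By stars and bars, unrestricted non-negative solutions to x_1+…+x_4 = 15 number C(15+3,3) = 816.
Subtract solutions that violate a single cap (substitute x_i' = x_i − (cap_i+1)): x_1 ≥ 3 gives C(15,3) = 455; x_2 ≥ 9 gives C(9,3) = 84; x_3 ≥ 7 gives C(11,3) = 165; x_4 ≥ 7 gives C(11,3) = 165. Together 869.
Add back pairs where two caps are both exceeded: 20 + 56 + 56 + 0 + 0 + 4 = 136.
By inclusion–exclusion the count is 816 − 869 + 136 = 83.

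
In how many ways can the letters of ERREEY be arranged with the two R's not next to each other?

There are 6!/(3!·2!) = 60 arrangements of ERREEY in total.
Arrangements with the R's together: treat RR as one letter, giving (5)!/(3!) = 20.
Subtracting, 60 − 20 = 40 arrangements keep the R's apart.

40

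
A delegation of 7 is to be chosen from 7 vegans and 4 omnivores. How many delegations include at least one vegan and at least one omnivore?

Unrestricted: C(11,7) = 330 ways to pick any 7 of the 11.
Selections missing a whole group: no vegans → C(4,7) = 0; no omnivores → C(7,7) = 1.
Both groups omitted at once is impossible, so 330 − 1 = 329.

329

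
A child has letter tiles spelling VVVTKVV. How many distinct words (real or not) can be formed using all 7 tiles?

Letter multiplicities in VVVTKVV: K×1, T×1, V×5.
Dividing 7! = 5040 by 5! = 120 for the repeated letters gives 42.

42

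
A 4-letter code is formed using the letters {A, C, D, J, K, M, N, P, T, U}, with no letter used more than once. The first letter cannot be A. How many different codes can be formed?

4536

The first letter has 10−1 = 9 choices (anything except A).
The remaining 3 letters are filled from the other 9 symbols without repetition: 9 × 8 × 7 = 504.
Total: 9 × 504 = 4536.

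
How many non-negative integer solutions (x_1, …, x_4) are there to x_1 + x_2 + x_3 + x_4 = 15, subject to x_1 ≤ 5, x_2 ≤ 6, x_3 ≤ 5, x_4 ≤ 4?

Without the upper bounds there are C(18,3) = 816 ways to split 15 among 4 variables.
Subtract solutions that violate a single cap (substitute x_i' = x_i − (cap_i+1)): x_1 ≥ 6 gives C(12,3) = 220; x_2 ≥ 7 gives C(11,3) = 165; x_3 ≥ 6 gives C(12,3) = 220; x_4 ≥ 5 gives C(13,3) = 286. Together 891.
Add back pairs where two caps are both exceeded: 10 + 20 + 35 + 10 + 20 + 35 = 130.
By inclusion–exclusion the count is 816 − 891 + 130 = 55.

55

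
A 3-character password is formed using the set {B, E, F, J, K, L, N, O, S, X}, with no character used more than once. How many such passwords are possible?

With no repetition, fill the 3 characters in order: 10 choices, then 9, down to 8.
That product is 10 × 9 × 8 = 720.

720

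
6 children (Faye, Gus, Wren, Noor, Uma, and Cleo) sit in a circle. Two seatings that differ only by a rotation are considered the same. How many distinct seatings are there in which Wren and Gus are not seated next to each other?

72

Without the restriction there are (5)! = 120 seatings.
Those with Wren next to Gus: fuse the pair into one unit and seat 5 units around a circle — 2·(4)! = 48.
Subtracting, 120 − 48 = 72.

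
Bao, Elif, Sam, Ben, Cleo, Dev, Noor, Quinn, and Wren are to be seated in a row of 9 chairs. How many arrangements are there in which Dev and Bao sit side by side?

Treat {Dev, Bao} as a single unit. There are 8 units to order, and the pair itself can be ordered 2 ways.
So the count is 2·(8)! = 80640.

80640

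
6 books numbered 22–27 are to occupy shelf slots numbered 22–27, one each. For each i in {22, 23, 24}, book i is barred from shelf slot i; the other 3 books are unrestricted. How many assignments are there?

426

Let Aᵢ (for i ∈ {22, 23, 24}) be the placements that put book i in its forbidden shelf slot. Any j of these fix j positions, leaving (6−j)! ways to fill the rest, and there are C(3,j) ways to pick which j.
By inclusion–exclusion, the number of valid placements is Σ_{j=0}^{3} (−1)^j C(3,j)·(6−j)!.
Computing: 720 − 360 + 72 − 6 = 426.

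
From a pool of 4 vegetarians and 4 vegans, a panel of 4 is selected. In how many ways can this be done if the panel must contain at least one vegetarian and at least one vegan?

68

With no constraint there are C(8,4) = 70 possible selections.
Subtract selections that omit an entire group: no vegetarians → C(4,4) = 1; no vegans → C(4,4) = 1.
Both groups omitted at once is impossible, so 70 − 2 = 68.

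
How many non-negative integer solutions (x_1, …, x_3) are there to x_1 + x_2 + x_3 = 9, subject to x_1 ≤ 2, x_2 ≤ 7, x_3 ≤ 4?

By stars and bars, unrestricted non-negative solutions to x_1+…+x_3 = 9 number C(9+2,2) = 55.
Subtract solutions that violate a single cap (substitute x_i' = x_i − (cap_i+1)): x_1 ≥ 3 gives C(8,2) = 28; x_2 ≥ 8 gives C(3,2) = 3; x_3 ≥ 5 gives C(6,2) = 15. Together 46.
Add back pairs where two caps are both exceeded: 0 + 3 + 0 = 3.
By inclusion–exclusion the count is 55 − 46 + 3 = 12.

12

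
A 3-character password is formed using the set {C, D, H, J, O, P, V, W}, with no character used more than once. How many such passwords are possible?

336

With no repetition, fill the 3 characters in order: 8 choices, then 7, down to 6.
That product is 8 × 7 × 6 = 336.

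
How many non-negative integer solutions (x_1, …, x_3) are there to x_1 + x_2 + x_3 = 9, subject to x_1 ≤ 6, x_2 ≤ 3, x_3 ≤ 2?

Without the upper bounds there are C(11,2) = 55 ways to split 9 among 3 variables.
Subtract solutions that violate a single cap (substitute x_i' = x_i − (cap_i+1)): x_1 ≥ 7 gives C(4,2) = 6; x_2 ≥ 4 gives C(7,2) = 21; x_3 ≥ 3 gives C(8,2) = 28. Together 55.
Add back pairs where two caps are both exceeded: 0 + 0 + 6 = 6.
By inclusion–exclusion the count is 55 − 55 + 6 = 6.

6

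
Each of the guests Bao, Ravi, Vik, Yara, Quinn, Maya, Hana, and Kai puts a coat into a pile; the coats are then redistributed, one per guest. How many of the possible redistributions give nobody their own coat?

14833

Let Aᵢ be the assignments in which guest i gets their own coat. We want the size of the complement of A₁∪…∪A_8.
By inclusion–exclusion this is Σ_{j=0}^{8} (−1)^j C(8,j)·(8−j)!.
Computing: 40320 − 40320 + 20160 − 6720 + 1680 − 336 + 56 − 8 + 1 = 14833.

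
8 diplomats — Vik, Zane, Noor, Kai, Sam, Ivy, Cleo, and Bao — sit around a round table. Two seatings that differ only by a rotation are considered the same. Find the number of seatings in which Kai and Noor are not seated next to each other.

Without the restriction there are (7)! = 5040 seatings.
Those with Kai next to Noor: fuse the pair into one unit and seat 7 units around a circle — 2·(6)! = 1440.
Subtracting, 5040 − 1440 = 3600.

3600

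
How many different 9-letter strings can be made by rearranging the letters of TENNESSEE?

3780

TENNESSEE has 9 letters with E appearing 4 times, N appearing twice, and S appearing twice.
Dividing 9! = 362880 by 4!·2!·2! = 96 for the repeated letters gives 3780.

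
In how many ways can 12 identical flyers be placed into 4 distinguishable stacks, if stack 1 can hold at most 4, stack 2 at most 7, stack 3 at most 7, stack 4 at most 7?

Without the upper bounds there are C(15,3) = 455 ways to split 12 among 4 stacks.
Subtract solutions that violate a single cap (substitute x_i' = x_i − (cap_i+1)): x_1 ≥ 5 gives C(10,3) = 120; x_2 ≥ 8 gives C(7,3) = 35; x_3 ≥ 8 gives C(7,3) = 35; x_4 ≥ 8 gives C(7,3) = 35. Together 225.
No two caps can be exceeded simultaneously, so the pair terms are all 0.
By inclusion–exclusion the count is 455 − 225 + 0 = 230.

230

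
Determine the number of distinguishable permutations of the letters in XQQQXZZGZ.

Letter multiplicities in XQQQXZZGZ: G×1, Q×3, X×2, Z×3.
So there are 9! / (3!·3!·2!) = 5040 distinguishable arrangements.

5040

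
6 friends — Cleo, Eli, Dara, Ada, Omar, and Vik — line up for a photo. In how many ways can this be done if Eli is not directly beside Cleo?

There are 6! = 720 arrangements in all. If Eli and Cleo are adjacent, merging them into one block gives 2·(5)! = 240 arrangements.
So 720 − 240 = 480 arrangements keep them apart.

480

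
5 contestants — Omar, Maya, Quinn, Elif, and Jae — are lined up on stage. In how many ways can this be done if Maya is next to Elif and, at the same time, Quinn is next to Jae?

Treat {Maya,Elif} as one block (2 orders) and {Quinn,Jae} as another (2 orders).
That leaves 3 units to arrange: 2 × 2 × 3! = 4 × 6 = 24.

24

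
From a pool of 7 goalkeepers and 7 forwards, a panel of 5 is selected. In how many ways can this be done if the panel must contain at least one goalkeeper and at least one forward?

1960

Total 5-person selections from all 14: C(14,5) = 2002.
Selections missing a whole group: no goalkeepers → C(7,5) = 21; no forwards → C(7,5) = 21.
Both groups omitted at once is impossible, so 2002 − 42 = 1960.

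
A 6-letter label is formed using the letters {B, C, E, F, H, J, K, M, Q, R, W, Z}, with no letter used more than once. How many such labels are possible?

665280

This is a permutation of 6 out of 12: P(12,6) = 12!/6!.
That product is 12 × 11 × 10 × 9 × 8 × 7 = 665280.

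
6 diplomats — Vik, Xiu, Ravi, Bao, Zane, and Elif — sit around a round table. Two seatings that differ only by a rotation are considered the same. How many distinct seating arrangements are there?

Fix one person's seat to break rotational symmetry; the remaining 5 people can be arranged in (5)! = 120 ways.

120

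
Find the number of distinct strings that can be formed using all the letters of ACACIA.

ACACIA has 6 letters with A appearing 3 times and C appearing twice.
So there are 6! / (3!·2!) = 60 distinguishable arrangements.

60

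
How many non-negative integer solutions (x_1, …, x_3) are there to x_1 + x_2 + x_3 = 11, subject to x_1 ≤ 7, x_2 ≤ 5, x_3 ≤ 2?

9

Ignoring the caps, the number of non-negative solutions to x_1+…+x_3 = 11 is C(13,2) = 78.
Subtract solutions that violate a single cap (substitute x_i' = x_i − (cap_i+1)): x_1 ≥ 8 gives C(5,2) = 10; x_2 ≥ 6 gives C(7,2) = 21; x_3 ≥ 3 gives C(10,2) = 45. Together 76.
Add back pairs where two caps are both exceeded: 0 + 1 + 6 = 7.
By inclusion–exclusion the count is 78 − 76 + 7 = 9.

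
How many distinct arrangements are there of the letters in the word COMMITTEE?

45360

COMMITTEE has 9 letters with E appearing twice, M appearing twice, and T appearing twice.
Dividing 9! = 362880 by 2!·2!·2! = 8 for the repeated letters gives 45360.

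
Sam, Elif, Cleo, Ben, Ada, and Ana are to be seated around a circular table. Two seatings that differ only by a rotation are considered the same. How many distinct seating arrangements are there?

120

Fix one person's seat to break rotational symmetry; the remaining 5 people can be arranged in (5)! = 120 ways.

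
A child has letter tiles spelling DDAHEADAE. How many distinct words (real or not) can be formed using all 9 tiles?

DDAHEADAE has 9 letters with A appearing 3 times, D appearing 3 times, and E appearing twice.
The number of distinct arrangements is 9!/(3!·3!·2!) = 362880/72 = 5040.

5040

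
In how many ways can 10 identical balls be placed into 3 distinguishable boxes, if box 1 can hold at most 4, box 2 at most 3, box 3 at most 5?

6

By stars and bars, unrestricted non-negative solutions to x_1+…+x_3 = 10 number C(10+2,2) = 66.
Subtract solutions that violate a single cap (substitute x_i' = x_i − (cap_i+1)): x_1 ≥ 5 gives C(7,2) = 21; x_2 ≥ 4 gives C(8,2) = 28; x_3 ≥ 6 gives C(6,2) = 15. Together 64.
Add back pairs where two caps are both exceeded: 3 + 0 + 1 = 4.
By inclusion–exclusion the count is 66 − 64 + 4 = 6.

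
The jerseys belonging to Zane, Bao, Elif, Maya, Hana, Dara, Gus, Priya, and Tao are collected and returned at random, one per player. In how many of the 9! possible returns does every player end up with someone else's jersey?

133496

This is the derangement count D_9: permutations of 9 items with no fixed point.
By inclusion–exclusion this is Σ_{j=0}^{9} (−1)^j C(9,j)·(9−j)!.
Computing: 362880 − 362880 + 181440 − 60480 + 15120 − 3024 + 504 − 72 + 9 − 1 = 133496.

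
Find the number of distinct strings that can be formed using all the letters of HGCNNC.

Letter multiplicities in HGCNNC: C×2, G×1, H×1, N×2.
Dividing 6! = 720 by 2!·2! = 4 for the repeated letters gives 180.

180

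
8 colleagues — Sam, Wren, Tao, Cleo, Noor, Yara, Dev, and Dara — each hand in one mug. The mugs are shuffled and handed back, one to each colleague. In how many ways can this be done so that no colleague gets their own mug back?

Let Aᵢ be the assignments in which colleague i gets their own mug. We want the size of the complement of A₁∪…∪A_8.
By inclusion–exclusion this is Σ_{j=0}^{8} (−1)^j C(8,j)·(8−j)!.
Computing: 40320 − 40320 + 20160 − 6720 + 1680 − 336 + 56 − 8 + 1 = 14833.

14833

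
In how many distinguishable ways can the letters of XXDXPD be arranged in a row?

The 6 letters of XXDXPD have repeats: D appearing twice and X appearing 3 times.
Dividing 6! = 720 by 3!·2! = 12 for the repeated letters gives 60.

60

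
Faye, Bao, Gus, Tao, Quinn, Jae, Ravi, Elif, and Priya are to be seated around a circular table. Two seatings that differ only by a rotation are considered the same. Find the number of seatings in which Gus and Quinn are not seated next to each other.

30240

Without the restriction there are (8)! = 40320 seatings.
Those with Gus next to Quinn: fuse the pair into one unit and seat 8 units around a circle — 2·(7)! = 10080.
Subtracting, 40320 − 10080 = 30240.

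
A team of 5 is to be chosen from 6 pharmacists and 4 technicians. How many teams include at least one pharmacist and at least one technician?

246

Unrestricted: C(10,5) = 252 ways to pick any 5 of the 10.
Selections missing a whole group: no pharmacists → C(4,5) = 0; no technicians → C(6,5) = 6.
Both groups omitted at once is impossible, so 252 − 6 = 246.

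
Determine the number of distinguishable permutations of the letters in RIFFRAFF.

840

RIFFRAFF has 8 letters with F appearing 4 times and R appearing twice.
So there are 8! / (4!·2!) = 840 distinguishable arrangements.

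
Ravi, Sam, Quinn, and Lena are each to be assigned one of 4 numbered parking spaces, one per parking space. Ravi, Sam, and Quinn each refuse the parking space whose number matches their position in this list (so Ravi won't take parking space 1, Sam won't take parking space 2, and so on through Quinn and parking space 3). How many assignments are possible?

11

Let Aᵢ (for i ∈ {1, 2, 3}) be the placements that put person i in their forbidden parking space. Any j of these fix j positions, leaving (4−j)! ways to fill the rest, and there are C(3,j) ways to pick which j.
By inclusion–exclusion, the number of valid placements is Σ_{j=0}^{3} (−1)^j C(3,j)·(4−j)!.
Computing: 24 − 18 + 6 − 1 = 11.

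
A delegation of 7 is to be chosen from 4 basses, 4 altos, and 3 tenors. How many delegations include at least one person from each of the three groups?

Total 7-person selections from all 11: C(11,7) = 330.
Selections missing a whole group: no basses → C(7,7) = 1; no altos → C(7,7) = 1; no tenors → C(8,7) = 8.
Add back selections omitting two groups (i.e. drawn from a single group): C(4,7) + C(4,7) + C(3,7) = 0.
By inclusion–exclusion: 330 − 10 + 0 = 320.

320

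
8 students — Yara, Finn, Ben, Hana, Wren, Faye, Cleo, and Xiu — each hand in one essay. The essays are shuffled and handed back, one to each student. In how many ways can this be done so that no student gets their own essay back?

Let Aᵢ be the assignments in which student i gets their own essay. We want the size of the complement of A₁∪…∪A_8.
By inclusion–exclusion this is Σ_{j=0}^{8} (−1)^j C(8,j)·(8−j)!.
Computing: 40320 − 40320 + 20160 − 6720 + 1680 − 336 + 56 − 8 + 1 = 14833.

14833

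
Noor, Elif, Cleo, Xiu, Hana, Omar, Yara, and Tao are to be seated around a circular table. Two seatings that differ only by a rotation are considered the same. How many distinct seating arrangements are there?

5040

Seat Noor anywhere (absorbing the rotational symmetry), then permute the other 7: (7)! = 5040.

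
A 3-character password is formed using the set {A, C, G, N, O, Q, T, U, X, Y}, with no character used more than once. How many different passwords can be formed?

This is a permutation of 3 out of 10: P(10,3) = 10!/7!.
That product is 10 × 9 × 8 = 720.

720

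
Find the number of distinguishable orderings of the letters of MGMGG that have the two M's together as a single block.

Treat the 2 copies of M as a single block. The multiset to arrange is then {MM, G, G, G}, 4 items in all.
That gives (4)!/(3!) = 4 arrangements.

4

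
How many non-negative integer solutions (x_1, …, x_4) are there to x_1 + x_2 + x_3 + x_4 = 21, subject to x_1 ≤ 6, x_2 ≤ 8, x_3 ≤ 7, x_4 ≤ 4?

Without the upper bounds there are C(24,3) = 2024 ways to split 21 among 4 variables.
Subtract solutions that violate a single cap (substitute x_i' = x_i − (cap_i+1)): x_1 ≥ 7 gives C(17,3) = 680; x_2 ≥ 9 gives C(15,3) = 455; x_3 ≥ 8 gives C(16,3) = 560; x_4 ≥ 5 gives C(19,3) = 969. Together 2664.
Add back pairs where two caps are both exceeded: 56 + 84 + 220 + 35 + 120 + 165 = 680.
Subtract triples: 0 + 1 + 4 + 0 = 5.
By inclusion–exclusion the count is 2024 − 2664 + 680 − 5 = 35.

35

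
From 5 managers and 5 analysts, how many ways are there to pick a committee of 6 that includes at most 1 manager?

5

Split by how many managers are chosen (0 through 1).
Sum: C(5,0)·C(5,6) + C(5,1)·C(5,5) = 0 + 5 = 5.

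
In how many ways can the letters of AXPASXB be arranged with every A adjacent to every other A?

Treat the 2 copies of A as a single block. The multiset to arrange is then {AA, B, P, S, X, X}, 6 items in all.
That gives (6)!/(2!) = 360 arrangements.

360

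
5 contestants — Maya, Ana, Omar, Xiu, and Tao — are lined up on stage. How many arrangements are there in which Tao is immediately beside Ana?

Glue Tao and Ana into one block (2 internal orders), leaving 4 units to arrange in a row.
So the count is 2·(4)! = 48.

48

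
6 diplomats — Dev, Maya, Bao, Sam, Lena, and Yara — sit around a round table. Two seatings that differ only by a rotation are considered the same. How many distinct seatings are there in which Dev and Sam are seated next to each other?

Treat {Dev, Sam} as one unit (2 internal orders) and seat the resulting 5 units around the table: (4)! circular arrangements.
So 2 × (4)! = 2 × 24 = 48.

48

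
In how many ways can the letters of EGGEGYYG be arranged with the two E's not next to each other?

Total arrangements of EGGEGYYG: 8!/(4!·2!·2!) = 420.
Arrangements with the E's together: treat EE as one letter, giving (7)!/(4!·2!) = 105.
Subtracting, 420 − 105 = 315 arrangements keep the E's apart.

315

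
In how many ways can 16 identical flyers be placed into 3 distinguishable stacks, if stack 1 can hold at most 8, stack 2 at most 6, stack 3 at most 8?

Ignoring the caps, the number of non-negative solutions to x_1+…+x_3 = 16 is C(18,2) = 153.
Subtract solutions that violate a single cap (substitute x_i' = x_i − (cap_i+1)): x_1 ≥ 9 gives C(9,2) = 36; x_2 ≥ 7 gives C(11,2) = 55; x_3 ≥ 9 gives C(9,2) = 36. Together 127.
Add back pairs where two caps are both exceeded: 1 + 0 + 1 = 2.
By inclusion–exclusion the count is 153 − 127 + 2 = 28.

28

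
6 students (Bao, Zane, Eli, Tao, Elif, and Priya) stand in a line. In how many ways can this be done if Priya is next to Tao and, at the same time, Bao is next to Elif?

96

Treat {Priya,Tao} as one block (2 orders) and {Bao,Elif} as another (2 orders).
That leaves 4 units to arrange: 2 × 2 × 4! = 4 × 24 = 96.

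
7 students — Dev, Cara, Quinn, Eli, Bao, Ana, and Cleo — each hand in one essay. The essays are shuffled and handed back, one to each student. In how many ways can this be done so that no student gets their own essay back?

1854

Let Aᵢ be the assignments in which student i gets their own essay. We want the size of the complement of A₁∪…∪A_7.
By inclusion–exclusion this is Σ_{j=0}^{7} (−1)^j C(7,j)·(7−j)!.
Computing: 5040 − 5040 + 2520 − 840 + 210 − 42 + 7 − 1 = 1854.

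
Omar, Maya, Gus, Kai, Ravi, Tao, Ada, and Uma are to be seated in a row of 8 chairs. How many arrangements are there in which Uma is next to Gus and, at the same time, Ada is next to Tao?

2880

Treat {Uma,Gus} as one block (2 orders) and {Ada,Tao} as another (2 orders).
That leaves 6 units to arrange: 2 × 2 × 6! = 4 × 720 = 2880.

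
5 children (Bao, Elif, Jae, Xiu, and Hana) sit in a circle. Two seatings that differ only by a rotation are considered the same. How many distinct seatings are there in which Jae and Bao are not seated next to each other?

12

All circular seatings of 5 people number (4)! = 24.
Seatings with Jae beside Bao: treat them as a block with 2 internal orders, giving 2 × (3)! = 12.
Subtracting, 24 − 12 = 12.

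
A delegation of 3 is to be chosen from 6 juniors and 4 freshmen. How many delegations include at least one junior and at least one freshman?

96

Total 3-person selections from all 10: C(10,3) = 120.
Selections missing a whole group: no juniors → C(4,3) = 4; no freshmen → C(6,3) = 20.
Both groups omitted at once is impossible, so 120 − 24 = 96.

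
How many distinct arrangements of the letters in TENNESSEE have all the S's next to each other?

Treat the 2 copies of S as a single block. The multiset to arrange is then {SS, E, E, E, E, N, N, T}, 8 items in all.
That gives (8)!/(4!·2!) = 840 arrangements.

840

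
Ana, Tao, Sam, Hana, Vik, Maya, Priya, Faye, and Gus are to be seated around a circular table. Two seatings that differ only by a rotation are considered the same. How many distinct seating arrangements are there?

Fix one person's seat to break rotational symmetry; the remaining 8 people can be arranged in (8)! = 40320 ways.

40320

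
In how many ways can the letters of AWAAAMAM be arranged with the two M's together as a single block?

42

Treat the 2 copies of M as a single block. The multiset to arrange is then {MM, A, A, A, A, A, W}, 7 items in all.
That gives (7)!/(5!) = 42 arrangements.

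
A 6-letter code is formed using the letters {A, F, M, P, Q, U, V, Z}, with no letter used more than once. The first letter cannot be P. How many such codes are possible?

17640

The first letter has 8−1 = 7 choices (anything except P).
The remaining 5 letters are filled from the other 7 symbols without repetition: 7 × 6 × 5 × 4 × 3 = 2520.
Total: 7 × 2520 = 17640.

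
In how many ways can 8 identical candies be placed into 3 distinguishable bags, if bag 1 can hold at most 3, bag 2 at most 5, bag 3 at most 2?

6

Ignoring the caps, the number of non-negative solutions to x_1+…+x_3 = 8 is C(10,2) = 45.
Subtract solutions that violate a single cap (substitute x_i' = x_i − (cap_i+1)): x_1 ≥ 4 gives C(6,2) = 15; x_2 ≥ 6 gives C(4,2) = 6; x_3 ≥ 3 gives C(7,2) = 21. Together 42.
Add back pairs where two caps are both exceeded: 0 + 3 + 0 = 3.
By inclusion–exclusion the count is 45 − 42 + 3 = 6.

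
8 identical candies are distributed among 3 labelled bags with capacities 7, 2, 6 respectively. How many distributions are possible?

Without the upper bounds there are C(10,2) = 45 ways to split 8 among 3 bags.
Subtract solutions that violate a single cap (substitute x_i' = x_i − (cap_i+1)): x_1 ≥ 8 gives C(2,2) = 1; x_2 ≥ 3 gives C(7,2) = 21; x_3 ≥ 7 gives C(3,2) = 3. Together 25.
No two caps can be exceeded simultaneously, so the pair terms are all 0.
By inclusion–exclusion the count is 45 − 25 + 0 = 20.

20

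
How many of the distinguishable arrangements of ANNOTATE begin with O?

With the first slot taken by O, it remains to arrange the other 7 letters (ANNTATE).
Those 7 letters have A appearing twice, N appearing twice, and T appearing twice, giving (7)!/(2!·2!·2!) = 630.

630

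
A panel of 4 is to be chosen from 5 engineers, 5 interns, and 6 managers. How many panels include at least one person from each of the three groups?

975

With no constraint there are C(16,4) = 1820 possible selections.
Selections missing a whole group: no engineers → C(11,4) = 330; no interns → C(11,4) = 330; no managers → C(10,4) = 210.
Add back selections omitting two groups (i.e. drawn from a single group): C(5,4) + C(5,4) + C(6,4) = 25.
By inclusion–exclusion: 1820 − 870 + 25 = 975.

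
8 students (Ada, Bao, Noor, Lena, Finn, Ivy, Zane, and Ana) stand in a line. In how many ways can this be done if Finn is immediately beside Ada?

Treat {Finn, Ada} as a single unit. There are 7 units to order, and the pair itself can be ordered 2 ways.
So the count is 2·(7)! = 10080.

10080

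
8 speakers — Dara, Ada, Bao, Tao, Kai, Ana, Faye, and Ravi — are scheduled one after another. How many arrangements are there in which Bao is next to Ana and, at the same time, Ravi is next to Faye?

Treat {Bao,Ana} as one block (2 orders) and {Ravi,Faye} as another (2 orders).
That leaves 6 units to arrange: 2 × 2 × 6! = 4 × 720 = 2880.

2880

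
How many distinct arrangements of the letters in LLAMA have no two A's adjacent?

18

There are 5!/(2!·2!) = 30 arrangements of LLAMA in total.
If the two A's are adjacent, glue them into one block, leaving 4 items to arrange: (4)!/(2!) = 12 ways.
Subtracting, 30 − 12 = 18 arrangements keep the A's apart.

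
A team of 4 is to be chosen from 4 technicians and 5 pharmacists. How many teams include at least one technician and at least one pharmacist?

Total 4-person selections from all 9: C(9,4) = 126.
Subtract selections that omit an entire group: no technicians → C(5,4) = 5; no pharmacists → C(4,4) = 1.
Both groups omitted at once is impossible, so 126 − 6 = 120.

120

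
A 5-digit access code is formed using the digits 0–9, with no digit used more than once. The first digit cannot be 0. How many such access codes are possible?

27216

The first digit has 10−1 = 9 choices (anything except 0).
The remaining 4 digits are filled from the other 9 symbols without repetition: 9 × 8 × 7 × 6 = 3024.
Total: 9 × 3024 = 27216.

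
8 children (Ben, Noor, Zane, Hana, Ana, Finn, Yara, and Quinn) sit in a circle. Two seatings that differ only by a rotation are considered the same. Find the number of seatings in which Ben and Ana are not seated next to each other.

All circular seatings of 8 people number (7)! = 5040.
Those with Ben next to Ana: fuse the pair into one unit and seat 7 units around a circle — 2·(6)! = 1440.
Subtracting, 5040 − 1440 = 3600.

3600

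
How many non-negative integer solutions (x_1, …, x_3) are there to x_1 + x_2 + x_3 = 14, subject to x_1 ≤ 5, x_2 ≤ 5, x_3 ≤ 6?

Without the upper bounds there are C(16,2) = 120 ways to split 14 among 3 variables.
Subtract solutions that violate a single cap (substitute x_i' = x_i − (cap_i+1)): x_1 ≥ 6 gives C(10,2) = 45; x_2 ≥ 6 gives C(10,2) = 45; x_3 ≥ 7 gives C(9,2) = 36. Together 126.
Add back pairs where two caps are both exceeded: 6 + 3 + 3 = 12.
By inclusion–exclusion the count is 120 − 126 + 12 = 6.

6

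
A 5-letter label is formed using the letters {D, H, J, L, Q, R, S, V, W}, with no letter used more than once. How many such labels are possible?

With no repetition, fill the 5 letters in order: 9 choices, then 8, down to 5.
That product is 9 × 8 × 7 × 6 × 5 = 15120.

15120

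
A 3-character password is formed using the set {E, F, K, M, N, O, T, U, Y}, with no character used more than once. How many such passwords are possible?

504

With no repetition, fill the 3 characters in order: 9 choices, then 8, down to 7.
That product is 9 × 8 × 7 = 504.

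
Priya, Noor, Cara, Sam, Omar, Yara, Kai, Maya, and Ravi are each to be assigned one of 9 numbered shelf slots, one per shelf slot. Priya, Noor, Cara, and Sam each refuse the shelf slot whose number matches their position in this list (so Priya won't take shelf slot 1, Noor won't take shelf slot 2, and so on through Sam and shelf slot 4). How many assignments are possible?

229080

Let Aᵢ (for 1 ≤ i ≤ 4) be the placements that put person i in their forbidden shelf slot. Any j of these fix j positions, leaving (9−j)! ways to fill the rest, and there are C(4,j) ways to pick which j.
By inclusion–exclusion, the number of valid placements is Σ_{j=0}^{4} (−1)^j C(4,j)·(9−j)!.
Computing: 362880 − 161280 + 30240 − 2880 + 120 = 229080.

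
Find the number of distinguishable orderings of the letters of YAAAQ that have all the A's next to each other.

Treat the 3 copies of A as a single block. The multiset to arrange is then {AAA, Q, Y}, 3 items in all.
All 3 items are distinct, so there are (3)! = 6 arrangements.

6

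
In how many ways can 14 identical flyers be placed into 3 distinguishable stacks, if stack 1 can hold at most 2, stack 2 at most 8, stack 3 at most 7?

9

Ignoring the caps, the number of non-negative solutions to x_1+…+x_3 = 14 is C(16,2) = 120.
Subtract solutions that violate a single cap (substitute x_i' = x_i − (cap_i+1)): x_1 ≥ 3 gives C(13,2) = 78; x_2 ≥ 9 gives C(7,2) = 21; x_3 ≥ 8 gives C(8,2) = 28. Together 127.
Add back pairs where two caps are both exceeded: 6 + 10 + 0 = 16.
By inclusion–exclusion the count is 120 − 127 + 16 = 9.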